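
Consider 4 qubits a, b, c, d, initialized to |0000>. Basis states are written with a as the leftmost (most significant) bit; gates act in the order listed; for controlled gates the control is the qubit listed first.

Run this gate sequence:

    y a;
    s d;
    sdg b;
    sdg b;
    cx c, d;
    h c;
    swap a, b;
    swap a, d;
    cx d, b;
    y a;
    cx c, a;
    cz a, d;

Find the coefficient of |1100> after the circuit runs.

The amplitude on |1100> is -sqrt(2)/2.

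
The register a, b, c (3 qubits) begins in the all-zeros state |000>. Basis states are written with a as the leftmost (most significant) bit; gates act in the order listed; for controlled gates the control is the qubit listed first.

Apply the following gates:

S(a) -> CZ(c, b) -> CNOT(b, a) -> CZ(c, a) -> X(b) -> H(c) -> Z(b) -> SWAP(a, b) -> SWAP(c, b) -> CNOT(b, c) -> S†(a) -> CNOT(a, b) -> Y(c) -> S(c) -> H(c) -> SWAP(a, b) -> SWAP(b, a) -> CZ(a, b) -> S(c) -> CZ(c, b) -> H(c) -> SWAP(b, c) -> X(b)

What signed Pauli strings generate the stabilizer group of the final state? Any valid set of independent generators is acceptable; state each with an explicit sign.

The final state is stabilized by the group generated by +IYI, +IIY, -ZII; other independent generating sets are equally valid.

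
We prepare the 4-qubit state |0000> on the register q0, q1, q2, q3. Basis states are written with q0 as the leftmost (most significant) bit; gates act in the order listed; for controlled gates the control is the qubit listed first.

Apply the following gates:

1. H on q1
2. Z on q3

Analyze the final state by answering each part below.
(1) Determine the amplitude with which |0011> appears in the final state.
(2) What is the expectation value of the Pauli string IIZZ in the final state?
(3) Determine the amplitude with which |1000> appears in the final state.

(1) The amplitude on |0011> is 0.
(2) In the final state, IIZZ has expectation 1.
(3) The final state's coefficient on |1000> equals 0.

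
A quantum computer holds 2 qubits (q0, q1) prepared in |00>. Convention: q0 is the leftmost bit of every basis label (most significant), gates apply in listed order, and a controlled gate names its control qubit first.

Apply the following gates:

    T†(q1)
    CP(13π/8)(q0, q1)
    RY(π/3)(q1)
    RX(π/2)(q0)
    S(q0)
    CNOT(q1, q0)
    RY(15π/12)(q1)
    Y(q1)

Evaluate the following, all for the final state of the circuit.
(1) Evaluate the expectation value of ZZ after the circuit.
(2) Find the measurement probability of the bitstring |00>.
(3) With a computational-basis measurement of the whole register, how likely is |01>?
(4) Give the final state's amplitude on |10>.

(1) In the final state, ZZ has expectation 0.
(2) The probability of measuring |00> is -sqrt(6)/16 + sqrt(2)/16 + 1/4.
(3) The probability of measuring |01> is -sqrt(2)/16 + sqrt(6)/16 + 1/4.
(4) |10> carries amplitude -I*sqrt(6*sqrt(2) + 12)/8 + I*sqrt(4 - 2*sqrt(2))/8 in the final state.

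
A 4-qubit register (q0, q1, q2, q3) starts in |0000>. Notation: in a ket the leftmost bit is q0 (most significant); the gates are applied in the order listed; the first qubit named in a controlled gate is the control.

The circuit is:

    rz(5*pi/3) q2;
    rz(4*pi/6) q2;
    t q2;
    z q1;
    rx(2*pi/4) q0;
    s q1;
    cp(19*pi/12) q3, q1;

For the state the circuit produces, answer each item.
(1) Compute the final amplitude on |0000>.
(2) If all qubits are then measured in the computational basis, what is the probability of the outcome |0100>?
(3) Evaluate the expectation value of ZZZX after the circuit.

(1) |0000> carries amplitude sqrt(2)*exp(5*I*pi/6)/2 in the final state.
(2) Outcome |0100> occurs with probability 0.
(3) The expectation value of ZZZX is 0.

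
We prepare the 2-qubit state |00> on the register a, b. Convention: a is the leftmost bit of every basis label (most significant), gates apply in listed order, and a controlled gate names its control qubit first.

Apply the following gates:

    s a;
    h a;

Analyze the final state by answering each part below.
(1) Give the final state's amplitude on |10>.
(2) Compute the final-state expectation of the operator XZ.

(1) The final state's coefficient on |10> equals sqrt(2)/2.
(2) The observable XZ averages to 1.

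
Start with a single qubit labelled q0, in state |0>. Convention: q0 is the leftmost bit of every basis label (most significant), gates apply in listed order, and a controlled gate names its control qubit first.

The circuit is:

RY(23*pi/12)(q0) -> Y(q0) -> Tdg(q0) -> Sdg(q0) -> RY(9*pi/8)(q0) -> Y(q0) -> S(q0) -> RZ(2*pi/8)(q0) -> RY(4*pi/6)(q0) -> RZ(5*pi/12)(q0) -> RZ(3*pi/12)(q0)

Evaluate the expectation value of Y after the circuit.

In the final state, Y has expectation sqrt(6)*I*exp(2*I*pi/3)*sin(7*pi/16)**2/8 - sqrt(3)*sqrt(1/2 - sqrt(2)/4)*sqrt(sqrt(2)/4 + 1/2)*exp(5*I*pi/12)*sin(7*pi/16)*cos(7*pi/16) + I*sqrt(1/2 - sqrt(2)/4)*sqrt(sqrt(2)/4 + 1/2)*exp(2*I*pi/3)*sin(7*pi/16)**2/2 - sqrt(2)*exp(11*I*pi/12)*sin(7*pi/16)*cos(7*pi/16)/4 - 3*sqrt(6)*I*exp(-I*pi/6)*cos(7*pi/16)**2/32 + 3*I*sqrt(1/2 - sqrt(2)/4)*sqrt(sqrt(2)/4 + 1/2)*exp(-2*I*pi/3)*cos(7*pi/16)**2/4 - 3*I*sqrt(1/2 - sqrt(2)/4)*sqrt(sqrt(2)/4 + 1/2)*exp(I*pi/6)*cos(7*pi/16)**2/8 + sqrt(6)*I*exp(-2*I*pi/3)*cos(7*pi/16)**2/16 + sqrt(6)*I*exp(5*I*pi/6)*cos(7*pi/16)**2/32 + I*sqrt(1/2 - sqrt(2)/4)*sqrt(sqrt(2)/4 + 1/2)*exp(-5*I*pi/6)*cos(7*pi/16)**2/8 - I*sqrt(1/2 - sqrt(2)/4)*sqrt(sqrt(2)/4 + 1/2)*exp(5*I*pi/6)*cos(7*pi/16)**2/8 - sqrt(6)*I*exp(-5*I*pi/6)*cos(7*pi/16)**2/32 - sqrt(6)*I*exp(2*I*pi/3)*cos(7*pi/16)**2/16 + 3*I*sqrt(1/2 - sqrt(2)/4)*sqrt(sqrt(2)/4 + 1/2)*exp(-I*pi/6)*cos(7*pi/16)**2/8 - 3*I*sqrt(1/2 - sqrt(2)/4)*sqrt(sqrt(2)/4 + 1/2)*exp(2*I*pi/3)*cos(7*pi/16)**2/4 + 3*sqrt(6)*I*exp(I*pi/6)*cos(7*pi/16)**2/32 - sqrt(2)*exp(-11*I*pi/12)*sin(7*pi/16)*cos(7*pi/16)/4 - I*sqrt(1/2 - sqrt(2)/4)*sqrt(sqrt(2)/4 + 1/2)*exp(-2*I*pi/3)*sin(7*pi/16)**2/2 - sqrt(3)*sqrt(1/2 - sqrt(2)/4)*sqrt(sqrt(2)/4 + 1/2)*exp(-5*I*pi/12)*sin(7*pi/16)*cos(7*pi/16) - sqrt(6)*I*exp(-2*I*pi/3)*sin(7*pi/16)**2/8.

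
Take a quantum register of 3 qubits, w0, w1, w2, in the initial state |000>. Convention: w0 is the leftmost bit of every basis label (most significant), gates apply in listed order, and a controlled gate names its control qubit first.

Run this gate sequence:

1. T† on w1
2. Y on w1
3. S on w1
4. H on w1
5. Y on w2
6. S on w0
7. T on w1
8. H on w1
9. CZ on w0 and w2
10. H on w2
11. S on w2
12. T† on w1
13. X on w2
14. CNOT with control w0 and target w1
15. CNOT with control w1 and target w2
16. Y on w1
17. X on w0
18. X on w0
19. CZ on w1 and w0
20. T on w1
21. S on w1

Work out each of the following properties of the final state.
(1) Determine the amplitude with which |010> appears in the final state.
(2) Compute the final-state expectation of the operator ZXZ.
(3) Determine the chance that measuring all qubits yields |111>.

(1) |010> carries amplitude sqrt(2)*(-I + exp(I*pi/4))/4 in the final state. Key observation: the block from step 17 through step 18 cancels to the identity and can be dropped.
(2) In the final state, ZXZ has expectation -sqrt(2)/2.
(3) The probability of measuring |111> is 0.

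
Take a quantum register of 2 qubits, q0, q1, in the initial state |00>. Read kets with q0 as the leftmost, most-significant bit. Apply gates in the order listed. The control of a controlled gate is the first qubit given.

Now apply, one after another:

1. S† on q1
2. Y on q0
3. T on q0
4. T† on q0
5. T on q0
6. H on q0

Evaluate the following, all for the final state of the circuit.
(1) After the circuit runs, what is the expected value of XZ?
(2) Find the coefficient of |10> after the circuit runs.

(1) The observable XZ averages to -1.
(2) The amplitude on |10> is -sqrt(2)*exp(3*I*pi/4)/2.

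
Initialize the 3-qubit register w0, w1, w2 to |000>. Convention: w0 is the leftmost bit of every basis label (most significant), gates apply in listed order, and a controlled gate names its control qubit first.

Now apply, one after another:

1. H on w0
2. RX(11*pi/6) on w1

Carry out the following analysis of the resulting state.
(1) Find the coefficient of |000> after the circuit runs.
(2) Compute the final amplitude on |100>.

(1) The amplitude on |000> is -sqrt(3)/4 - 1/4.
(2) The final state's coefficient on |100> equals -sqrt(3)/4 - 1/4.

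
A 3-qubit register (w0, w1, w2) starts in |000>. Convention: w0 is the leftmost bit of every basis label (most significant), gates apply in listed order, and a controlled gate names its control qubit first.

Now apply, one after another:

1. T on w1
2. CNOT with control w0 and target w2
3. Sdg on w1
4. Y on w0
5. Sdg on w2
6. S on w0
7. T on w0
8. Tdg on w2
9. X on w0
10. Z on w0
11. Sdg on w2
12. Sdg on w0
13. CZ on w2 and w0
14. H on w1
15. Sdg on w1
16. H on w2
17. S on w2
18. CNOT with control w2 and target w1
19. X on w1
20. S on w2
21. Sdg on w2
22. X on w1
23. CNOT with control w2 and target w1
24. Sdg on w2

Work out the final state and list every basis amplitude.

The final amplitudes are -exp(I*pi/4)/2 on |000>, -exp(I*pi/4)/2 on |001>, exp(3*I*pi/4)/2 on |010>, exp(3*I*pi/4)/2 on |011>, 0 on |100>, 0 on |101>, 0 on |110>, 0 on |111>.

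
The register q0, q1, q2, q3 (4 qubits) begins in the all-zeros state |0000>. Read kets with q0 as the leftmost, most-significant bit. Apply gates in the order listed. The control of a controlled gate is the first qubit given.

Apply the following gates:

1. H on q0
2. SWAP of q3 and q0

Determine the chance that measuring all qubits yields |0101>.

Outcome |0101> occurs with probability 0.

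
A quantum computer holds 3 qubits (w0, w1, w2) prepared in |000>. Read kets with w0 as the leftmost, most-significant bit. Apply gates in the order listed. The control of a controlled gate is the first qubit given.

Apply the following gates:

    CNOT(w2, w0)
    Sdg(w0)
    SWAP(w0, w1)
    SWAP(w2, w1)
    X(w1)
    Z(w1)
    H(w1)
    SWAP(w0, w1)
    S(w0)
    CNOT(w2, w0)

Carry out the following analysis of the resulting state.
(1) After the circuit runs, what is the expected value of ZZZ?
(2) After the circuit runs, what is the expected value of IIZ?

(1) In the final state, ZZZ has expectation 0.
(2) In the final state, IIZ has expectation 1.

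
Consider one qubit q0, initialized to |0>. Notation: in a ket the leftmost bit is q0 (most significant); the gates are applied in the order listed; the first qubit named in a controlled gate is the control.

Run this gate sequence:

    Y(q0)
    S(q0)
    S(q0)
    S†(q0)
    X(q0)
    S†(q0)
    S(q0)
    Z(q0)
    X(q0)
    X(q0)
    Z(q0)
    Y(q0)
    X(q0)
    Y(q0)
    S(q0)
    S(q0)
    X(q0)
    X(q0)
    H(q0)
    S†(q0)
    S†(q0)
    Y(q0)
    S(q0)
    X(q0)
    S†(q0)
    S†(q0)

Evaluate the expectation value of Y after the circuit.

The observable Y averages to -1.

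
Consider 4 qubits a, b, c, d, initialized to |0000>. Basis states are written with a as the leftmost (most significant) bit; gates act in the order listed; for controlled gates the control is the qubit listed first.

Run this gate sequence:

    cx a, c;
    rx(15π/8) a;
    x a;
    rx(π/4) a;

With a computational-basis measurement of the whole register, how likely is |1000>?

A full measurement returns |1000> with probability -sqrt(2)*sin(pi/16)**2/4 + sin(pi/16)**2/2 + 2*sqrt(1/2 - sqrt(2)/4)*sqrt(sqrt(2)/4 + 1/2)*sin(pi/16)*cos(pi/16) + sqrt(2)*cos(pi/16)**2/4 + cos(pi/16)**2/2.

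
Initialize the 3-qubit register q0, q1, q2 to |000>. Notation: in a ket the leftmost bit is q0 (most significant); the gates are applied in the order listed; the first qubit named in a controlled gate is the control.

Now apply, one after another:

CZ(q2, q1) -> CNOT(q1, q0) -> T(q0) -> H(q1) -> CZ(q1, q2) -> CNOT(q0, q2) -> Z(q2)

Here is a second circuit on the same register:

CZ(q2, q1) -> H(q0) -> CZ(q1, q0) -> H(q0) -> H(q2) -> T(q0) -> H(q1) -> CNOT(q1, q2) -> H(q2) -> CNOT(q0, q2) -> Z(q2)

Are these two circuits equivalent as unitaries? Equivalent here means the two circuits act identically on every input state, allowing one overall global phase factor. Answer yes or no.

Yes: on every input state the two circuits agree up to one overall phase factor.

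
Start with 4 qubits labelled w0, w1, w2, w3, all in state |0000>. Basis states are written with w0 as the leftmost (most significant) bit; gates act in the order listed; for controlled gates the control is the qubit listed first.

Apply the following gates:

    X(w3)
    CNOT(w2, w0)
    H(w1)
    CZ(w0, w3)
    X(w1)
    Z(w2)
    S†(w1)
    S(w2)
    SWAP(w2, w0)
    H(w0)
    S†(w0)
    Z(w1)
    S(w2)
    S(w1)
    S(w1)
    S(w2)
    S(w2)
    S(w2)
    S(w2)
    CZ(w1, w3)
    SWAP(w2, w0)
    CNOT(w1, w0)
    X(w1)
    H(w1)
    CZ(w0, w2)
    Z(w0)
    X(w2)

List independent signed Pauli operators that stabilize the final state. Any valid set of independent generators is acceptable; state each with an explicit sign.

The final state is stabilized by the group generated by +YZZI, -ZXII, +ZIYI, -IIIZ; other independent generating sets are equally valid.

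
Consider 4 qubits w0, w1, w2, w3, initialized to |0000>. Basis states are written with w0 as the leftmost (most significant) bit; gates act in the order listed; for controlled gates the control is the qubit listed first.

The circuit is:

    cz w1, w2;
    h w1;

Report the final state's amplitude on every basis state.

The final amplitudes are sqrt(2)/2 on |0000>, sqrt(2)/2 on |0100>, and 0 on every other basis state.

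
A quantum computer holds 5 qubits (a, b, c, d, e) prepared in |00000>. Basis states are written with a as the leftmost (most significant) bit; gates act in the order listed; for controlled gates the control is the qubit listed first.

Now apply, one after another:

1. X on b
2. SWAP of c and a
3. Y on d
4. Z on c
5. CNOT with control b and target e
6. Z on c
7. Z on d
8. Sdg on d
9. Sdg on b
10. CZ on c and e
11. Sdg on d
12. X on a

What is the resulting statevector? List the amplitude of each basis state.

The final amplitudes are 1 on |11011>, and 0 on every other basis state.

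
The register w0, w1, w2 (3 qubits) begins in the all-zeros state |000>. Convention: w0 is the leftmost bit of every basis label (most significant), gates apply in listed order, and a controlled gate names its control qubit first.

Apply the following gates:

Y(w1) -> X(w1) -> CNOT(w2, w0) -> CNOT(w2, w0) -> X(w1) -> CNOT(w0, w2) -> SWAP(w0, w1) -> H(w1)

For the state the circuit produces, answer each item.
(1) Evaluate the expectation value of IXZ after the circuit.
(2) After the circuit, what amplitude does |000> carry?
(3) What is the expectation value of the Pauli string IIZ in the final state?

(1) The expectation value of IXZ is 1. Key observation: gates 2-5 undo each other exactly, leaving only the rest of the circuit to track.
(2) The final state's coefficient on |000> equals 0.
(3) The expectation value of IIZ is 1.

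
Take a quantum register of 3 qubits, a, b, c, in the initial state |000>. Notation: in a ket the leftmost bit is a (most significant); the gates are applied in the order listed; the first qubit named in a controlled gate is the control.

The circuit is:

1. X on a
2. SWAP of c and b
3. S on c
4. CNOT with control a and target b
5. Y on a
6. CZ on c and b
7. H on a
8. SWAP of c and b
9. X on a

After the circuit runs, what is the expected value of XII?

The expectation value of XII is 1.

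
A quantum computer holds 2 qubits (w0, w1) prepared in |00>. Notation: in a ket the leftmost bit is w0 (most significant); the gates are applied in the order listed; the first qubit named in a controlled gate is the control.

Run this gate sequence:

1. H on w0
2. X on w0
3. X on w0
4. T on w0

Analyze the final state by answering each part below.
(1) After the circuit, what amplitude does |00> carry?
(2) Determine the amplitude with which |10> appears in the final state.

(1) The final state's coefficient on |00> equals sqrt(2)/2. Key observation: steps 2-3 multiply out to the identity, so the circuit reduces to the remaining gates.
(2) The final state's coefficient on |10> equals sqrt(2)*exp(I*pi/4)/2.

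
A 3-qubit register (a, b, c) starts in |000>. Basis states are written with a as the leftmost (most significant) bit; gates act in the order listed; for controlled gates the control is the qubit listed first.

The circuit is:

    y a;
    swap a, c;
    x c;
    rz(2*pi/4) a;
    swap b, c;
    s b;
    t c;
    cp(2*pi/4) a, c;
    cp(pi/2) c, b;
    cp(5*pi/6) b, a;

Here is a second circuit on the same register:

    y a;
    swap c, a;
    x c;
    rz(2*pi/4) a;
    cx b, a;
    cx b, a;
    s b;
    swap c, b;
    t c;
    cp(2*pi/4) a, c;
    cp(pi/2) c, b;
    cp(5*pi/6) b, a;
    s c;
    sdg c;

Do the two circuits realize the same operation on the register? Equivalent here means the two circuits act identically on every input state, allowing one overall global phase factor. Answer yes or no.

No, they are not equivalent — no single phase factor reconciles the two unitaries.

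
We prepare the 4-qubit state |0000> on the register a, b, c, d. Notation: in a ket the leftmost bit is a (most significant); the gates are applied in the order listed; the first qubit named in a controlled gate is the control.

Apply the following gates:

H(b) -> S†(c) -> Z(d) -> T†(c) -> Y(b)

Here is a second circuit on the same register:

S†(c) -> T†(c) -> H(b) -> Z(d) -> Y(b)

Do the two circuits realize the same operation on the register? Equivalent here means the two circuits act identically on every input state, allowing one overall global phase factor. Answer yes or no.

Yes — the two circuits implement the same unitary up to a global phase.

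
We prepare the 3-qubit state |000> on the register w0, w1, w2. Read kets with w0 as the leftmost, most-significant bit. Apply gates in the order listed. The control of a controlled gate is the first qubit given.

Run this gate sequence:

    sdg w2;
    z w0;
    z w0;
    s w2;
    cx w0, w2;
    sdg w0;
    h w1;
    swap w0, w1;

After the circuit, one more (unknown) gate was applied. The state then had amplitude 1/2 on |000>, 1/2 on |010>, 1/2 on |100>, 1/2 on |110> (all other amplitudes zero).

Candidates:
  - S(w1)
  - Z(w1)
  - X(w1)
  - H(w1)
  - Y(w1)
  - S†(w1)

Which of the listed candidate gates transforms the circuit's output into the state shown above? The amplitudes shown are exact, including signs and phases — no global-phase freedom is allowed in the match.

The unique candidate consistent with the amplitudes is H(w1). Key observation: the block from step 1 through step 4 cancels to the identity and can be dropped.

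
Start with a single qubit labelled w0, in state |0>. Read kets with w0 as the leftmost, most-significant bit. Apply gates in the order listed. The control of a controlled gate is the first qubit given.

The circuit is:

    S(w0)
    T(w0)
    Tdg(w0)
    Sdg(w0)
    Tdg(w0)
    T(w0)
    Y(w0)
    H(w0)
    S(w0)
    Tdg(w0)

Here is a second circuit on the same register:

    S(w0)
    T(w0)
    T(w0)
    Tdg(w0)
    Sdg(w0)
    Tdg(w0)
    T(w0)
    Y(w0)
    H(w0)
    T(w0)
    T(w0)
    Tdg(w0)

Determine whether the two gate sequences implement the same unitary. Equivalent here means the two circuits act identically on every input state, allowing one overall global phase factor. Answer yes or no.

No: there is an input state on which the two circuits produce genuinely different outputs (not merely differing by a phase).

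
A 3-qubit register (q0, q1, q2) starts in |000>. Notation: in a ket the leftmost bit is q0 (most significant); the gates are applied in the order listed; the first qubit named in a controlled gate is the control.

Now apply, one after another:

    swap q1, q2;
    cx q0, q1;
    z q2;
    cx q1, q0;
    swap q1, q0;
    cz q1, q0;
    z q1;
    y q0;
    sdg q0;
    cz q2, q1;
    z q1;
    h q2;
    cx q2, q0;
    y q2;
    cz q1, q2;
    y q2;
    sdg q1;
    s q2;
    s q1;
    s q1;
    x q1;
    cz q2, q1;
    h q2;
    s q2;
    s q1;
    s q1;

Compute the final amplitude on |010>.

The amplitude on |010> is I/2.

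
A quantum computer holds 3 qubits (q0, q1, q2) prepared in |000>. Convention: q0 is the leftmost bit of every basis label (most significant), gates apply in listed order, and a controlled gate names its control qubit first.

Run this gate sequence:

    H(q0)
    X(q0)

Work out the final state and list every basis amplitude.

After the circuit, the state carries amplitude sqrt(2)/2 on |000>, sqrt(2)/2 on |100>, and 0 on every other basis state.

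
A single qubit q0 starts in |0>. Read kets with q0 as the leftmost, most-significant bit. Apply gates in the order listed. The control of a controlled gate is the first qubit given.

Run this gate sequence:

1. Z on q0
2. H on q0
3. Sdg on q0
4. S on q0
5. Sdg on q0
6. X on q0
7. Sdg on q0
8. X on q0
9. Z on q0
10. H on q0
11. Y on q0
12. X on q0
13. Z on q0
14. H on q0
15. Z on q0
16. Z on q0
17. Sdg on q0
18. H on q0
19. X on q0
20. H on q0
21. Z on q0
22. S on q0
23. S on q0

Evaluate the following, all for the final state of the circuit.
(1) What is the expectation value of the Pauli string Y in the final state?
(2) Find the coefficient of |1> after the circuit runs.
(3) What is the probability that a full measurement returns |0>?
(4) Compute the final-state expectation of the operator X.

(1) The expectation value of Y is -1.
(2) The amplitude on |1> is -sqrt(2)*I/2.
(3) The probability of measuring |0> is 1/2.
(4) The expectation value of X is 0.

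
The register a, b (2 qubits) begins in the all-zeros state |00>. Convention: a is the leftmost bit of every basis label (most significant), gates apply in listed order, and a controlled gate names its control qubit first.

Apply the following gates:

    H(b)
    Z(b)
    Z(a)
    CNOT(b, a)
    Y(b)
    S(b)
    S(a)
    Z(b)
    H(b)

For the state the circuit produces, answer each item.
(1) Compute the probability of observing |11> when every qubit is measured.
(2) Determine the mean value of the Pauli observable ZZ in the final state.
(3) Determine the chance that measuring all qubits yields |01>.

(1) Outcome |11> occurs with probability 1/4.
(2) The expectation value of ZZ is 0.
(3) A full measurement returns |01> with probability 1/4.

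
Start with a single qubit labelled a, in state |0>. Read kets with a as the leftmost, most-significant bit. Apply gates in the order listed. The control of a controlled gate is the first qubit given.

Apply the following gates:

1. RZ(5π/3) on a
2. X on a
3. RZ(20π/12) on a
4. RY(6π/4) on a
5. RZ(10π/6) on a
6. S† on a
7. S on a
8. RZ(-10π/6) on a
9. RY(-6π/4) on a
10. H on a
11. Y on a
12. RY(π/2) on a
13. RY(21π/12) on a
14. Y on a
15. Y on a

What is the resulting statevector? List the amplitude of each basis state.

The resulting statevector has amplitude -I*sqrt(2 - sqrt(2))/2 on |0>, -I*sqrt(sqrt(2) + 2)/2 on |1>. Key observation: the block from step 4 through step 9 cancels to the identity and can be dropped.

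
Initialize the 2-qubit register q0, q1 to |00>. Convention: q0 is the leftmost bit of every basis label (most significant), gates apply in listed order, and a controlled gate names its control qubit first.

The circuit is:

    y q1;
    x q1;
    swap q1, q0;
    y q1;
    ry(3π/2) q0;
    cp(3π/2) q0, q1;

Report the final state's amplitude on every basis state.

The final amplitudes are 0 on |00>, sqrt(2)/2 on |01>, 0 on |10>, sqrt(2)*I/2 on |11>.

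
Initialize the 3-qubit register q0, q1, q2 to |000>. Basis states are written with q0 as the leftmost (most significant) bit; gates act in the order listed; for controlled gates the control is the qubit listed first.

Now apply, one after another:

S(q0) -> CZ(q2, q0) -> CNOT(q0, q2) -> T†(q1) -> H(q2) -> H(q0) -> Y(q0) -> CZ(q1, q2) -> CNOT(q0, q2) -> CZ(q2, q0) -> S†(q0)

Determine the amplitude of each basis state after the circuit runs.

After the circuit, the state carries amplitude -I/2 on |000>, -I/2 on |001>, 0 on |010>, 0 on |011>, 1/2 on |100>, -1/2 on |101>, 0 on |110>, 0 on |111>.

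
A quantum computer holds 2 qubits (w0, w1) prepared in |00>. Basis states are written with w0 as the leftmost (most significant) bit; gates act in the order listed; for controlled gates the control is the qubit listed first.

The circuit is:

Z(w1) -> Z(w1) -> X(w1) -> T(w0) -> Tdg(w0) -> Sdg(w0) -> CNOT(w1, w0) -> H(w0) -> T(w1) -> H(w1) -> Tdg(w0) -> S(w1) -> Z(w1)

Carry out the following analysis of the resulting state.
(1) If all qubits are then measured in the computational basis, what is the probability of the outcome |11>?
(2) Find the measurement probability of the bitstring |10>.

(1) The probability of measuring |11> is 1/4.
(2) Outcome |10> occurs with probability 1/4.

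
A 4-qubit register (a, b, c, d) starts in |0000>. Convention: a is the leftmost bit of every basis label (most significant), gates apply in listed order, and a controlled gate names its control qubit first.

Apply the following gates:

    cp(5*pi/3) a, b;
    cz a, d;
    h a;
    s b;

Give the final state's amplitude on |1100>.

|1100> carries amplitude 0 in the final state.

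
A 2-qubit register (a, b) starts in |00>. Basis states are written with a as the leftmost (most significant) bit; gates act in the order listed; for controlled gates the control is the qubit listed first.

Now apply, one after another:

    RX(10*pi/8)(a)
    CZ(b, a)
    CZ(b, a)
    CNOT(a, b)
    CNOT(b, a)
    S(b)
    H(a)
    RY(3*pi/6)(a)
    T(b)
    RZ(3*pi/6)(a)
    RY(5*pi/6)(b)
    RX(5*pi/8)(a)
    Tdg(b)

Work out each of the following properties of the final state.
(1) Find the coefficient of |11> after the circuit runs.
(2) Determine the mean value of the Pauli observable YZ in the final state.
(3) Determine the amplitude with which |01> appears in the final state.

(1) The amplitude on |11> is -sqrt(6)*sqrt(1/2 - sqrt(2)/4)*cos(5*pi/16)/4 - sqrt(2)*sqrt(1/2 - sqrt(2)/4)*cos(5*pi/16)/4 - sqrt(2)*I*sqrt(sqrt(2)/4 + 1/2)*exp(-I*pi/4)*cos(5*pi/16)/4 + sqrt(6)*I*sqrt(sqrt(2)/4 + 1/2)*exp(-I*pi/4)*cos(5*pi/16)/4. Key observation: the block from step 2 through step 3 cancels to the identity and can be dropped.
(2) The expectation value of YZ is sqrt(6)*sin(5*pi/16)*cos(5*pi/16)/2 - I*sqrt(1/2 - sqrt(2)/4)*sqrt(sqrt(2)/4 + 1/2)*exp(I*pi/4)*sin(5*pi/16)*cos(5*pi/16) + I*sqrt(1/2 - sqrt(2)/4)*sqrt(sqrt(2)/4 + 1/2)*exp(-I*pi/4)*sin(5*pi/16)*cos(5*pi/16).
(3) |01> carries amplitude sqrt(6)*sqrt(sqrt(2)/4 + 1/2)*exp(-I*pi/4)*sin(5*pi/16)/4 + sqrt(2)*I*sqrt(1/2 - sqrt(2)/4)*sin(5*pi/16)/4 - sqrt(2)*sqrt(sqrt(2)/4 + 1/2)*exp(-I*pi/4)*sin(5*pi/16)/4 + sqrt(6)*I*sqrt(1/2 - sqrt(2)/4)*sin(5*pi/16)/4 in the final state.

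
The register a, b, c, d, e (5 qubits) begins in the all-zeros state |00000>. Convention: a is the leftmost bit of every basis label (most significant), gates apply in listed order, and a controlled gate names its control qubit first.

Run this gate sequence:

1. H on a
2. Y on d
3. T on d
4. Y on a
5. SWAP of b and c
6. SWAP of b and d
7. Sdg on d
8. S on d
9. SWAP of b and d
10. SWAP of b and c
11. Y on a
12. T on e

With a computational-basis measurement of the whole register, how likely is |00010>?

A full measurement returns |00010> with probability 1/2. Key observation: the block from step 4 through step 11 cancels to the identity and can be dropped.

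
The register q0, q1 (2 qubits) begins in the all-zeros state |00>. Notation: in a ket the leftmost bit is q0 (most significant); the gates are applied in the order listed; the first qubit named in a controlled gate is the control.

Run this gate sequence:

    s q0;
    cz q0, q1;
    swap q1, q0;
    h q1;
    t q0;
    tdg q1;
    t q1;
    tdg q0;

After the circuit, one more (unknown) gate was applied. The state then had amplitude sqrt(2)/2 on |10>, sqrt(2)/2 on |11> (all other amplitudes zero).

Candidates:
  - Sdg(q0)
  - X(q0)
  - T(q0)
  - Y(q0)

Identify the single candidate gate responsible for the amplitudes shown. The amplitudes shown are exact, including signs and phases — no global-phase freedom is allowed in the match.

The unique candidate consistent with the amplitudes is X(q0).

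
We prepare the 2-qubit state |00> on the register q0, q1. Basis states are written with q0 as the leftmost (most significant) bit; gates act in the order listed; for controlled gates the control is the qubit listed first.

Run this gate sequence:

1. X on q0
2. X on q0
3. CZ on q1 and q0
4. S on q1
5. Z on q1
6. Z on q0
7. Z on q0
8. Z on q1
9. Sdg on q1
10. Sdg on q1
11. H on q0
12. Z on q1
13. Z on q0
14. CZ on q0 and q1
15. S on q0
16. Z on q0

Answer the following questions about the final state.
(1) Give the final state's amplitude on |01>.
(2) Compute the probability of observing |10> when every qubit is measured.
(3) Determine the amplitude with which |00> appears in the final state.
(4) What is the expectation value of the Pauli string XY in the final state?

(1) The amplitude on |01> is 0. Key observation: steps 4-9 multiply out to the identity, so the circuit reduces to the remaining gates.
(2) Outcome |10> occurs with probability 1/2.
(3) The amplitude on |00> is sqrt(2)/2.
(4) The expectation value of XY is 0.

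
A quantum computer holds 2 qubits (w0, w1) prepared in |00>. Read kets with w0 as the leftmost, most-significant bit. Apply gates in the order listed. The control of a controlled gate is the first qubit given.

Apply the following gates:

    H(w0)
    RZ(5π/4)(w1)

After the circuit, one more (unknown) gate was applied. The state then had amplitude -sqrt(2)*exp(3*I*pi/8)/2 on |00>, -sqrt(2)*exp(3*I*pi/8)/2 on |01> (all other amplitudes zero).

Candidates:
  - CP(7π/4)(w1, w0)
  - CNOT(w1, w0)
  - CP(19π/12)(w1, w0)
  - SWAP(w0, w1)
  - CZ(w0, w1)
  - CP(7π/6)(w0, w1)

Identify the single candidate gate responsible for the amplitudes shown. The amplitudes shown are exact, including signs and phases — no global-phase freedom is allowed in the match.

The unique candidate consistent with the amplitudes is SWAP(w0, w1).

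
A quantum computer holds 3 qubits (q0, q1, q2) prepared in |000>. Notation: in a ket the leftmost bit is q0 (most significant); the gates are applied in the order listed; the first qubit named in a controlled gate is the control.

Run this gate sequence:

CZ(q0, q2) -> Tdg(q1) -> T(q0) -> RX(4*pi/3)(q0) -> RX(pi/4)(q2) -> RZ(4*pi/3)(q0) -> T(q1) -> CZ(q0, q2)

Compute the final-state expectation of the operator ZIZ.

In the final state, ZIZ has expectation -sqrt(2)/4.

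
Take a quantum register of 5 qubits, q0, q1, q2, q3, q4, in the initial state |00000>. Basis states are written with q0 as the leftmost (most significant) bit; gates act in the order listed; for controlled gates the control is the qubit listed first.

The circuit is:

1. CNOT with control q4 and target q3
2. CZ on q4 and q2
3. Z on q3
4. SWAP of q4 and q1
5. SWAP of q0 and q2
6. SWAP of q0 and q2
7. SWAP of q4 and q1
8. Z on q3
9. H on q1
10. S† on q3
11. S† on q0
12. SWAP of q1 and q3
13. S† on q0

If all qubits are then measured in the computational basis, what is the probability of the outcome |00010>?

Outcome |00010> occurs with probability 1/2.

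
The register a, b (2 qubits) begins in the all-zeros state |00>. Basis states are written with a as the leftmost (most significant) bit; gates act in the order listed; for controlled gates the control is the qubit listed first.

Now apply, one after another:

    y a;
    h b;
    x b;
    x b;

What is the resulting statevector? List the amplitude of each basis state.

The final amplitudes are 0 on |00>, 0 on |01>, sqrt(2)*I/2 on |10>, sqrt(2)*I/2 on |11>.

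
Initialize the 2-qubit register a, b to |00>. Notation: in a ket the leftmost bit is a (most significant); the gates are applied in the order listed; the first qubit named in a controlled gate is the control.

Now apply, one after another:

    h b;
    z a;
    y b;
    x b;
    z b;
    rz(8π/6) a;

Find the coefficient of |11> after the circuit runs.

The amplitude on |11> is 0.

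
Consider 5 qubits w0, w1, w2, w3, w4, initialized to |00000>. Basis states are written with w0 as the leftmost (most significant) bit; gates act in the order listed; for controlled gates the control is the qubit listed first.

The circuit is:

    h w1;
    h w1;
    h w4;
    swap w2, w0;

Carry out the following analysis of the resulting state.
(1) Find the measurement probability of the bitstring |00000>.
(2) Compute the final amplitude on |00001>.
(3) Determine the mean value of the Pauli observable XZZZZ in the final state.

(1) Outcome |00000> occurs with probability 1/2.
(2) |00001> carries amplitude sqrt(2)/2 in the final state.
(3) The expectation value of XZZZZ is 0.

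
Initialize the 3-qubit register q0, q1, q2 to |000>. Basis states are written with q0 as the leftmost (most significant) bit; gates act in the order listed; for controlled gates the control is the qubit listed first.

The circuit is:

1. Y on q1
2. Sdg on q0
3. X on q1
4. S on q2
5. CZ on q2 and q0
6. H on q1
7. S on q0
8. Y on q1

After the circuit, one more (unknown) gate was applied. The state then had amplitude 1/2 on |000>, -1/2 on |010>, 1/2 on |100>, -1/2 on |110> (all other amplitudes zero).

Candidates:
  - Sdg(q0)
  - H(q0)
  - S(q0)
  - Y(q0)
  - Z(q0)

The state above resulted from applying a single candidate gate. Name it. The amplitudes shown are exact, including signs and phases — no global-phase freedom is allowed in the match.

The unique candidate consistent with the amplitudes is H(q0).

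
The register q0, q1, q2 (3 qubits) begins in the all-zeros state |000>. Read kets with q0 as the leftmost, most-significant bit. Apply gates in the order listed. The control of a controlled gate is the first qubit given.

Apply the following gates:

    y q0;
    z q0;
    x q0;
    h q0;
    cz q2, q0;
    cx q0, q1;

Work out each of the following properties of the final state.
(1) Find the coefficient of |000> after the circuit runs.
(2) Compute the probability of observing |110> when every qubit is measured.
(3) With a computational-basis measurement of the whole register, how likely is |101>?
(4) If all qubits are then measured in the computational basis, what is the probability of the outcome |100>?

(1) The amplitude on |000> is -sqrt(2)*I/2.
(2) The probability of measuring |110> is 1/2.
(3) The probability of measuring |101> is 0.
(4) A full measurement returns |100> with probability 0.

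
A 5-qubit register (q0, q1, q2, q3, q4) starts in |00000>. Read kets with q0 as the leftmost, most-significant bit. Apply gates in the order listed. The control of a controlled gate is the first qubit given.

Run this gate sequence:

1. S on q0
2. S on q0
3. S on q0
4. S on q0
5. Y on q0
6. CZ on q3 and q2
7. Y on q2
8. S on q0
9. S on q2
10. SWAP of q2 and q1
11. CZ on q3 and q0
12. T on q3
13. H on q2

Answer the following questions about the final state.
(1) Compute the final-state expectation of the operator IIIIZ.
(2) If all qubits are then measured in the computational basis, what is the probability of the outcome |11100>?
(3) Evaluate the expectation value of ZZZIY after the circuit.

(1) In the final state, IIIIZ has expectation 1. Key observation: steps 1-4 multiply out to the identity, so the circuit reduces to the remaining gates.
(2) A full measurement returns |11100> with probability 1/2.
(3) The observable ZZZIY averages to 0.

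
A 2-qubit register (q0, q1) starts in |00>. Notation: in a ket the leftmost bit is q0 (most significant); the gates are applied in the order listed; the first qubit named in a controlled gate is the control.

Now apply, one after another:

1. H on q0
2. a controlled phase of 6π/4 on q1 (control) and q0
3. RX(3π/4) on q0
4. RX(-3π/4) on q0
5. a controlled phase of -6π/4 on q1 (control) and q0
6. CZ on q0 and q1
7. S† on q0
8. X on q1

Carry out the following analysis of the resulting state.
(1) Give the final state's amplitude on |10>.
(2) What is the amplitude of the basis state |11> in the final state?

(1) The amplitude on |10> is 0.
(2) |11> carries amplitude -sqrt(2)*I/2 in the final state.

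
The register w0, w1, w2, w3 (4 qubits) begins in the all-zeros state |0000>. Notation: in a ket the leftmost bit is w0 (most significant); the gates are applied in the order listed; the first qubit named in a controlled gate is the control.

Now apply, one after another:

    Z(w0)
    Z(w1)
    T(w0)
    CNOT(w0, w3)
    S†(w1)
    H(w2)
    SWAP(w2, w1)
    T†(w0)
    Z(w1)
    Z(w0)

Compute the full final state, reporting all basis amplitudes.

After the circuit, the state carries amplitude sqrt(2)/2 on |0000>, -sqrt(2)/2 on |0100>, and 0 on every other basis state.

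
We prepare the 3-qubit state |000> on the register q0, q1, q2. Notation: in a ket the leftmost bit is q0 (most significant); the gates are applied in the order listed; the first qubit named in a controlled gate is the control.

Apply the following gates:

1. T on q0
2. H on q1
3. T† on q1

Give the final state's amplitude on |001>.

The final state's coefficient on |001> equals 0.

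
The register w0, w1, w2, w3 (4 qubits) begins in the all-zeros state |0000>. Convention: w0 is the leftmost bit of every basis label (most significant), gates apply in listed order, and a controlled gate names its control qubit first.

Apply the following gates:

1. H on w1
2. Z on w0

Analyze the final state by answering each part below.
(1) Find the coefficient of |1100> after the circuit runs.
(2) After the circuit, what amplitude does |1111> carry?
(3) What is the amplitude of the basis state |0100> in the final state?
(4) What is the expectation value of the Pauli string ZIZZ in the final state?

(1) The final state's coefficient on |1100> equals 0.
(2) The final state's coefficient on |1111> equals 0.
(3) |0100> carries amplitude sqrt(2)/2 in the final state.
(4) The observable ZIZZ averages to 1.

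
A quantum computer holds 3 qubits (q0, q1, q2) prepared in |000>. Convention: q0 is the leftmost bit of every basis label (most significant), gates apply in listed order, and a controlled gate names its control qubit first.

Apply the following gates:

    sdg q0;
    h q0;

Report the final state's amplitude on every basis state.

The resulting statevector has amplitude sqrt(2)/2 on |000>, sqrt(2)/2 on |100>, and 0 on every other basis state.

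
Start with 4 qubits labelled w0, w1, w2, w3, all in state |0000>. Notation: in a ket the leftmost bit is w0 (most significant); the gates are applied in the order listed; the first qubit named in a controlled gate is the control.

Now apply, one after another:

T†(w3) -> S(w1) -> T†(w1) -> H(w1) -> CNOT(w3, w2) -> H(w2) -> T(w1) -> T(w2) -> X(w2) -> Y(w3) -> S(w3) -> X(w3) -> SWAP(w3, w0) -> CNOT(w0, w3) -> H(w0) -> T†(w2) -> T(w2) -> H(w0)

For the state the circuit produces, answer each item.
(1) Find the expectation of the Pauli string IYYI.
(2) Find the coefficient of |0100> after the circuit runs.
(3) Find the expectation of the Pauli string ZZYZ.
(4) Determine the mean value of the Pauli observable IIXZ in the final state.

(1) The expectation value of IYYI is -1/2. Key observation: the block from step 15 through step 18 cancels to the identity and can be dropped.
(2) The amplitude on |0100> is -I/2.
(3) The expectation value of ZZYZ is 0.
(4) In the final state, IIXZ has expectation sqrt(2)/2.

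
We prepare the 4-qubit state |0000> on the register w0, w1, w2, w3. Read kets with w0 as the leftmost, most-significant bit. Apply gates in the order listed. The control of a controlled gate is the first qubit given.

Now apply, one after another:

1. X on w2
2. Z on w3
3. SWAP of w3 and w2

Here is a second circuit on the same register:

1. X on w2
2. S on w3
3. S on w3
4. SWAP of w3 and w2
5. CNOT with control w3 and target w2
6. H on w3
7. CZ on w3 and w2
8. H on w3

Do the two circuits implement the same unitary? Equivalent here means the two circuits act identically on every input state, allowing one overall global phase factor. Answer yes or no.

No, they are not equivalent — no single phase factor reconciles the two unitaries.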